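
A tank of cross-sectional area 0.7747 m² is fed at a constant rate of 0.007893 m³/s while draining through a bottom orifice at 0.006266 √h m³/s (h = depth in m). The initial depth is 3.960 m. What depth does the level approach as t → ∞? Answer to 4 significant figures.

1.587 m

A dh/dt = Q_in − 0.006266 √h. Steady state requires inflow = outflow:
Q_in = 0.006266 √h_ss ⇒ √h_ss = 0.007893/0.006266 = 1.25966.
h_ss = 1.25966² = 1.58673 m. (Since h₀ = 3.960 m > h_ss, the level will fall toward this value.)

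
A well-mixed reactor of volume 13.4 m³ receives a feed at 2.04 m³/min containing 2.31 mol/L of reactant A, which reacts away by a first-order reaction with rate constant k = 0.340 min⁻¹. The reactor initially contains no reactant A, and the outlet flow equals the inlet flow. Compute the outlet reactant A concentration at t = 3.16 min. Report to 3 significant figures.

V dC/dt = Q(C_in − C) − k V C.
dC/dt = (Q/V) C_in − (Q/V + k) C; effective rate a = Q/V + k = 0.15224 + 0.340 = 0.49224 min⁻¹.
C_ss = Q C_in/(Q + kV) = 0.71443 mol/L; C(t) = C_ss + (C₀ − C_ss) e^(−a t).
C(3.16) = 0.71443 + (-0.71443)·e^(−0.49224·3.16) = 0.71443 + (-0.71443)·0.21109 = 0.56362 mol/L.

0.564 mol/L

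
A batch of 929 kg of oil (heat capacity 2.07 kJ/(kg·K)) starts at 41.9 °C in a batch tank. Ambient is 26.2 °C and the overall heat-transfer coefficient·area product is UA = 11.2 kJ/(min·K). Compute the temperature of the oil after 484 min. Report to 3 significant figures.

Lumped-capacitance energy balance: M c_p dT/dt = UA(T_amb − T).
dT/dt = (T_ss − T)/τ with T_ss = T_amb = 26.200 °C, τ = M c_p/UA = 929·2.07/11.2 = 171.70 min.
Solution: T(t) = T_ss + (T₀ − T_ss) e^(−t/τ).
T(484) = 26.200 + (15.700)·0.059672 = 27.137 °C.

27.1 °C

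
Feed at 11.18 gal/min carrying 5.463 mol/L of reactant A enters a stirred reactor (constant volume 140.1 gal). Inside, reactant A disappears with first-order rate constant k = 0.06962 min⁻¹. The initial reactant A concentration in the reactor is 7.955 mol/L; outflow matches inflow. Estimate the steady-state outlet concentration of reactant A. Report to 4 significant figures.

2.918 mol/L

Species balance: V dC/dt = Q C_in − Q C − k V C.
At steady state: 0 = Q C_in − (Q + kV) C_ss, so C_ss = Q C_in/(Q + kV).
C_ss = 11.18·5.463/(11.18 + 0.06962·140.1) = 61.0763/20.9338 = 2.91760 mol/L.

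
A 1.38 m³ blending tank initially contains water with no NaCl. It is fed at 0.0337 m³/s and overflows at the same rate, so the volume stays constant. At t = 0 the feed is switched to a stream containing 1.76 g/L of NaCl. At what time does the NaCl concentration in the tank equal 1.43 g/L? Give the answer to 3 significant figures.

Accumulation = in − out for the solute gives V dC/dt = Q(C_in − C), so τ = V/Q = 40.950 s.
C(t) = C_in + (C₀ − C_in) e^(−t/τ). Set C = 1.43 and solve for t:
e^(−t/τ) = (C − C_in)/(C₀ − C_in) = (1.43 − 1.76)/(0 − 1.76) = 0.18750
t = −τ ln(…) = 40.950 × 1.6740 = 68.549 s.

68.5 s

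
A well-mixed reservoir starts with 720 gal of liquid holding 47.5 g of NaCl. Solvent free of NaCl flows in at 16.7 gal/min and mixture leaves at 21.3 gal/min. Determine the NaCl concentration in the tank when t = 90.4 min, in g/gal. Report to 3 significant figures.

Total volume: dV/dt = Q_in − Q_out = -4.6000 gal/min, so V(t) = 720 − 4.6000 t and V(90.4) = 304.16 gal.
Species balance (pure solvent in): dm/dt = −Q_out · m/V(t).
dm/m = −Q_out dt/(V₀ − 4.6000 t); integrating gives ln(m/m₀) = −(Q_out/(Q_in−Q_out)) ln(V/V₀).
m = m₀ (V₀/V)^(Q_out/(Q_in−Q_out)) = 47.5 × (720/304.16)^(-4.6304) = 0.87871 g.
C = m/V = 0.87871/304.16 = 0.0028890 g/gal.

0.00289 g/gal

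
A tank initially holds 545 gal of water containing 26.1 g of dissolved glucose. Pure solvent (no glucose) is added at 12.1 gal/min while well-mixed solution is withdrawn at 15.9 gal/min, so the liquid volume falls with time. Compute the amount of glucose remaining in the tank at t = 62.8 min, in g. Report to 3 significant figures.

2.34 g

Let m(t) be the amount of glucose. Volume: V(t) = V₀ + (Q_in − Q_out) t = 545 − 3.8000 t; V(62.8) = 306.36 gal.
Species balance (pure solvent in): dm/dt = −Q_out · m/V(t).
Separate: dm/m = −Q_out dt/V(t) ⇒ ln(m/m₀) = −(Q_out/(Q_in−Q_out)) ln(V/V₀).
m = m₀ (V₀/V)^(Q_out/(Q_in−Q_out)) = 26.1 × (545/306.36)^(-4.1842) = 2.3437 g.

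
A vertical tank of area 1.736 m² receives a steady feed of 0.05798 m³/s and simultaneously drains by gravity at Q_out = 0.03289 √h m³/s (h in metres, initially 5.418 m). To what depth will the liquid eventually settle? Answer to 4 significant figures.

3.108 m

Accumulation of liquid (constant cross-section A): A dh/dt = Q_in − 0.03289 √h. At steady state dh/dt = 0:
Q_in = 0.03289 √h_ss ⇒ √h_ss = 0.05798/0.03289 = 1.76285.
h_ss = 1.76285² = 3.10763 m. (Since h₀ = 5.418 m > h_ss, the level will fall toward this value.)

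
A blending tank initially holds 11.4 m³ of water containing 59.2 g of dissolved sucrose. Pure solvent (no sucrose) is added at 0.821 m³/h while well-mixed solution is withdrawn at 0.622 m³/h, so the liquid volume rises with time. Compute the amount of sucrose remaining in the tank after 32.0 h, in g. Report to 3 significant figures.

14.8 g

Let m(t) be the amount of sucrose. Volume: V(t) = V₀ + (Q_in − Q_out) t = 11.4 + 0.19900 t; V(32.0) = 17.768 m³.
No sucrose enters, so dm/dt = −Q_out · (m/V).
Separate: dm/m = −Q_out dt/V(t) ⇒ ln(m/m₀) = −(Q_out/(Q_in−Q_out)) ln(V/V₀).
m = m₀ (V₀/V)^(Q_out/(Q_in−Q_out)) = 59.2 × (11.4/17.768)^(3.1256) = 14.788 g.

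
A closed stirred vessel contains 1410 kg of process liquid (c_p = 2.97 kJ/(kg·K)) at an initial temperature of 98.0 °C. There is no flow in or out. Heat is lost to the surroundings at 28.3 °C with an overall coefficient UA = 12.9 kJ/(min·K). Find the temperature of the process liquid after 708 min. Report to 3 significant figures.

36.2 °C

Lumped-capacitance energy balance: M c_p dT/dt = UA(T_amb − T).
dT/dt = (T_ss − T)/τ with T_ss = T_amb = 28.300 °C, τ = M c_p/UA = 1410·2.97/12.9 = 324.63 min.
Integrating: T(t) = T_ss + (T₀ − T_ss) e^(−t/τ).
T(708) = 28.300 + (69.700)·0.11293 = 36.171 °C.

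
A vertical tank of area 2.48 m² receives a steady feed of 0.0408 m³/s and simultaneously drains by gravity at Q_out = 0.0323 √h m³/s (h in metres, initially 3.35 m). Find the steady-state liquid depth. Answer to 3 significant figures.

A dh/dt = Q_in − 0.0323 √h. Steady state requires inflow = outflow:
Q_in = 0.0323 √h_ss ⇒ √h_ss = 0.0408/0.0323 = 1.2632.
h_ss = 1.2632² = 1.5956 m. (Since h₀ = 3.35 m > h_ss, the level will fall toward this value.)

1.60 m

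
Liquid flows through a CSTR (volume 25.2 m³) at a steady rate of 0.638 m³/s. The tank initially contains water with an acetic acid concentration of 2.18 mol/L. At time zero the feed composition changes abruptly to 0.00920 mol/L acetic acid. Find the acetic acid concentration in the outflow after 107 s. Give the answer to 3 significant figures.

Transient balance on the dissolved component: V dC/dt = Q(C_in − C).
Time constant τ = V/Q = 25.2/0.638 = 39.498 s.
Integrating: C(t) = C_in + (C₀ − C_in) e^(−t/τ).
C(107) = 0.00920 + (2.18 − 0.00920)·e^(−107/39.498) = 0.00920 + (2.1708)·0.066605 = 0.15379 mol/L.

0.154 mol/L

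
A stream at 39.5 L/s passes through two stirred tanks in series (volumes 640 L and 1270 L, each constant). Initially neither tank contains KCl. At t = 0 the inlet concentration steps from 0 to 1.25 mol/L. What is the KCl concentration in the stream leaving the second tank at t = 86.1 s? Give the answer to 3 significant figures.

1.08 mol/L

Species balance on tank i: dCᵢ/dt = (Cᵢ₋₁ − Cᵢ)/τᵢ with τᵢ = Vᵢ/Q.
τ₁ = 640/39.5 = 16.203 s; τ₂ = 1270/39.5 = 32.152 s.
Tank 1: C₁ = C_in(1 − e^(−t/τ₁)). Tank 2 (τ₁ ≠ τ₂): C₂ = C_in[1 − (τ₁ e^(−t/τ₁) − τ₂ e^(−t/τ₂))/(τ₁ − τ₂)].
At t = 86.1: e^(−t/τ₁) = 0.0049223, e^(−t/τ₂) = 0.068706.
C₂ = 1.25·[1 − (16.203·0.0049223 − 32.152·0.068706)/(-15.949)] = 1.25·0.86650 = 1.0831 mol/L.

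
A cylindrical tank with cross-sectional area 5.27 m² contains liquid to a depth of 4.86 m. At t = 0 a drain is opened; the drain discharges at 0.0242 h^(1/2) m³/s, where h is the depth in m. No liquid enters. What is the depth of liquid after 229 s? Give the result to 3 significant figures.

2.82 m

Volume balance on the tank: A dh/dt = −0.0242 √h.
∫ h^(−1/2) dh = −(0.0242/A) ∫ dt, giving 2√h = 2√h₀ − (0.0242/A) t.
√h = √4.86 − 0.0242·229/(2·5.27) = 2.2045 − 0.52579 = 1.6788.
h = 1.6788² = 2.8182 m.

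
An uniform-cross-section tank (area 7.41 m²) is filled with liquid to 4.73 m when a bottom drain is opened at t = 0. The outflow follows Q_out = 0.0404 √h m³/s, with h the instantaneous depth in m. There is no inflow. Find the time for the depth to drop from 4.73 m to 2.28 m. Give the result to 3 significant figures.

A dh/dt = −Q_out = −0.0404 √h.
∫ h^(−1/2) dh = −(0.0404/A) ∫ dt, giving 2√h = 2√h₀ − (0.0404/A) t.
t = 2A(√h₀ − √h)/0.0404 = 2·7.41·(√4.73 − √2.28)/0.0404
  = 14.820 × (2.1749 − 1.5100) / 0.0404 = 243.90 s.

244 s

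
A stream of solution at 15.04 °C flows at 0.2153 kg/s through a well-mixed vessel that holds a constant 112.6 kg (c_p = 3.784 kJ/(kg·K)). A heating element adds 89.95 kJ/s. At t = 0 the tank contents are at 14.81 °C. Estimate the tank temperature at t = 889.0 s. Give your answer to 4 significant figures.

105.2 °C

M c_p dT/dt = ṁ c_p (T_in − T) + Q̇.
τ = M/ṁ = 522.991 s; T_ss = T_in + Q̇/(ṁ c_p) = 15.04 + 89.95/(0.2153·3.784) = 125.449 °C.
This is linear first-order; T(t) = T_ss + (T₀ − T_ss) e^(−t/τ).
T(889.0) = 125.449 + (-110.639)·e^(−889.0/522.991) = 125.449 + (-110.639)·0.182713 = 105.234 °C.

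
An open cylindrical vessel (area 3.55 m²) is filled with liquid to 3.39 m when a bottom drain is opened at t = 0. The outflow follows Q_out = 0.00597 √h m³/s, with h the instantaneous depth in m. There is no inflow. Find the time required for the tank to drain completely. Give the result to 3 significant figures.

A dh/dt = −Q_out = −0.00597 √h.
∫ h^(−1/2) dh = −(0.00597/A) ∫ dt, giving 2√h = 2√h₀ − (0.00597/A) t.
Tank is empty when √h = 0: t_empty = 2A√h₀/0.00597.
t_empty = 2·3.55·√3.39/0.00597 = 7.1000·1.8412/0.00597 = 2189.7 s.

2190 s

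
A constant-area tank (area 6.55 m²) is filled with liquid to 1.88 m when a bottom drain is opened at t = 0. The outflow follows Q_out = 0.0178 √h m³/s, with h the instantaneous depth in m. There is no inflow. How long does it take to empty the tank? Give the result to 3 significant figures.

1010 s

Mass balance (ρ constant): A dh/dt = −0.0178 √h.
∫ h^(−1/2) dh = −(0.0178/A) ∫ dt, giving 2√h = 2√h₀ − (0.0178/A) t.
Set h = 0: 2√h₀ = (0.0178/A) t_empty ⇒ t_empty = 2A√h₀/0.0178.
t_empty = 2·6.55·√1.88/0.0178 = 13.100·1.3711/0.0178 = 1009.1 s.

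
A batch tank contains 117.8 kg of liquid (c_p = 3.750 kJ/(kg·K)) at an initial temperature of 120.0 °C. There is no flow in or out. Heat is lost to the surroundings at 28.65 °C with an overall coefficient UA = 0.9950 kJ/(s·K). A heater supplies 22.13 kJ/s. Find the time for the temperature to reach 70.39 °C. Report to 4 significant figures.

M c_p dT/dt = −UA(T − T_amb) + Q̇.
τ = M c_p/UA = 443.970 s; T_ss = T_amb + Q̇/UA = 28.65 + 22.13/0.9950 = 50.8912 °C.
T(t) = T_ss + (T₀ − T_ss)e^(−t/τ); set T = 70.39:
t = −τ ln[(T − T_ss)/(T₀ − T_ss)] = −443.970 · ln(0.282146) = 561.768 s.

561.8 s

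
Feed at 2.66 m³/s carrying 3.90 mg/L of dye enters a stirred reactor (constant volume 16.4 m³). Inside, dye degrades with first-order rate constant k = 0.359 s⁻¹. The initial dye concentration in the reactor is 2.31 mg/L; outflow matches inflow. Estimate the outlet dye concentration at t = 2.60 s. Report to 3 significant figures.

1.50 mg/L

V dC/dt = Q(C_in − C) − k V C.
dC/dt = (Q/V) C_in − (Q/V + k) C; effective rate a = Q/V + k = 0.16220 + 0.359 = 0.52120 s⁻¹.
C_ss = Q C_in/(Q + kV) = 1.2137 mg/L; C(t) = C_ss + (C₀ − C_ss) e^(−a t).
C(2.60) = 1.2137 + (1.0963)·e^(−0.52120·2.60) = 1.2137 + (1.0963)·0.25792 = 1.4964 mg/L.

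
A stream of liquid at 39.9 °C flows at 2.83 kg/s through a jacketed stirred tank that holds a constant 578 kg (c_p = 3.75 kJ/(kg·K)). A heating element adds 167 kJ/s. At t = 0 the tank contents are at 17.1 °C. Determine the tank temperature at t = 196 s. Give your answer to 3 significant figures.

M c_p dT/dt = ṁ c_p (T_in − T) + Q̇.
Rearrange: dT/dt = (T_ss − T)/τ with τ = M/ṁ = 204.24 s and T_ss = T_in + Q̇/(ṁ c_p) = 55.636 °C.
Solution: T(t) = T_ss + (T₀ − T_ss) e^(−t/τ).
T(196) = 55.636 + (-38.536)·e^(−196/204.24) = 55.636 + (-38.536)·0.38303 = 40.876 °C.

40.9 °C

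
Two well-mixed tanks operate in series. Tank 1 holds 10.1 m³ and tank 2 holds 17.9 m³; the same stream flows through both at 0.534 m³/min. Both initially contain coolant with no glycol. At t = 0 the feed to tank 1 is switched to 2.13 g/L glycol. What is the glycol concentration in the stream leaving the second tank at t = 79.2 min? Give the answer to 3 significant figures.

1.71 g/L

Time constants: τᵢ = Vᵢ/Q for each well-mixed tank.
τ₁ = 10.1/0.534 = 18.914 min; τ₂ = 17.9/0.534 = 33.521 min.
Solving the cascade with C₁(0)=C₂(0)=0 gives C₂(t) = C_in[1 − (τ₁ e^(−t/τ₁) − τ₂ e^(−t/τ₂))/(τ₁ − τ₂)].
At t = 79.2: e^(−t/τ₁) = 0.015186, e^(−t/τ₂) = 0.094163.
C₂ = 2.13·[1 − (18.914·0.015186 − 33.521·0.094163)/(-14.607)] = 2.13·0.80357 = 1.7116 g/L.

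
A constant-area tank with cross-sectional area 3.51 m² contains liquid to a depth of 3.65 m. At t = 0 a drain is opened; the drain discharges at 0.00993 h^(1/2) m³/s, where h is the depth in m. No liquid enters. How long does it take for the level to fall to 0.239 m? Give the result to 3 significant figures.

1010 s

With no inflow, A dh/dt = −0.00993 √h.
This is separable: 2 d(√h)/dt = −0.00993/A, so √h = √h₀ − (0.00993/(2A)) t.
t = 2A(√h₀ − √h)/0.00993 = 2·3.51·(√3.65 − √0.239)/0.00993
  = 7.0200 × (1.9105 − 0.48888) / 0.00993 = 1005.0 s.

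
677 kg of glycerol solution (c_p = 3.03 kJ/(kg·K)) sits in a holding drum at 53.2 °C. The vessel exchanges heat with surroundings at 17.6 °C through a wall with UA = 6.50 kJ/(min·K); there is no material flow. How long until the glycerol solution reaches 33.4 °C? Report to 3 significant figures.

Energy balance: M c_p dT/dt = −UA(T − T_amb).
τ = M c_p/UA = 315.59 min; T_ss = T_amb = 17.600 °C.
T(t) = T_ss + (T₀ − T_ss)e^(−t/τ); set T = 33.4:
t = −τ ln[(T − T_ss)/(T₀ − T_ss)] = −315.59 · ln(0.44382) = 256.36 min.

256 min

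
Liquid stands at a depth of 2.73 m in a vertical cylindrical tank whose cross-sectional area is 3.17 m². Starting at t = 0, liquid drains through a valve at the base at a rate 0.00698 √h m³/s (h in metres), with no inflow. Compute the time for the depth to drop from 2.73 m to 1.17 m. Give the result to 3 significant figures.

A dh/dt = −Q_out = −0.00698 √h.
Separate and integrate: 2(√h − √h₀) = −(0.00698/A) t.
t = 2A(√h₀ − √h)/0.00698 = 2·3.17·(√2.73 − √1.17)/0.00698
  = 6.3400 × (1.6523 − 1.0817) / 0.00698 = 518.29 s.

518 s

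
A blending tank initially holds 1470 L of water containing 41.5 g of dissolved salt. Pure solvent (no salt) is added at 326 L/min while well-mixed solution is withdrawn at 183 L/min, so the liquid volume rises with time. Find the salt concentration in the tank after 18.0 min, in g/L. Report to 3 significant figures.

0.00281 g/L

Total volume: dV/dt = Q_in − Q_out = 143.00 L/min, so V(t) = 1470 + 143.00 t and V(18.0) = 4044.0 L.
No salt enters, so dm/dt = −Q_out · (m/V).
Separate: dm/m = −Q_out dt/V(t) ⇒ ln(m/m₀) = −(Q_out/(Q_in−Q_out)) ln(V/V₀).
m = m₀ (V₀/V)^(Q_out/(Q_in−Q_out)) = 41.5 × (1470/4044.0)^(1.2797) = 11.366 g.
C = m/V = 11.366/4044.0 = 0.0028107 g/L.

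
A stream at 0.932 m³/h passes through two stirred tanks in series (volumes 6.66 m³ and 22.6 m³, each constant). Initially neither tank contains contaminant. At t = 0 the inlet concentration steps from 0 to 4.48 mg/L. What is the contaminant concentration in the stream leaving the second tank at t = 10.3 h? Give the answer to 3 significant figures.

0.769 mg/L

Each tank obeys Vᵢ dCᵢ/dt = Q(Cᵢ₋₁ − Cᵢ), so τᵢ = Vᵢ/Q.
τ₁ = 6.66/0.932 = 7.1459 h; τ₂ = 22.6/0.932 = 24.249 h.
Solving the cascade with C₁(0)=C₂(0)=0 gives C₂(t) = C_in[1 − (τ₁ e^(−t/τ₁) − τ₂ e^(−t/τ₂))/(τ₁ − τ₂)].
At t = 10.3: e^(−t/τ₁) = 0.23660, e^(−t/τ₂) = 0.65393.
C₂ = 4.48·[1 − (7.1459·0.23660 − 24.249·0.65393)/(-17.103)] = 4.48·0.17171 = 0.76925 mg/L.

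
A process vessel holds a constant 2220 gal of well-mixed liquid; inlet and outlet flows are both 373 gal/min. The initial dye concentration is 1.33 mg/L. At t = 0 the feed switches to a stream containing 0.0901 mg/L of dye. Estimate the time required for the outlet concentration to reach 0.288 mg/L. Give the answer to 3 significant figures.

Species balance: V dC/dt = Q(C_in − C) ⇒ τ = V/Q = 5.9517 min.
C(t) = C_in + (C₀ − C_in) e^(−t/τ). Set C = 0.288 and solve for t:
e^(−t/τ) = (C − C_in)/(C₀ − C_in) = (0.288 − 0.0901)/(1.33 − 0.0901) = 0.15961
t = −τ ln(…) = 5.9517 × 1.8350 = 10.922 min.

10.9 min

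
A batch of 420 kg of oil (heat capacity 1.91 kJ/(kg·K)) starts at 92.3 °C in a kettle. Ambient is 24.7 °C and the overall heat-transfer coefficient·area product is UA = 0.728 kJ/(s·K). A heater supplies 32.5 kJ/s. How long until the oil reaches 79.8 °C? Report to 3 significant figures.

Heat balance on the well-mixed liquid: M c_p dT/dt = −UA(T − T_amb) + Q̇.
τ = M c_p/UA = 1101.9 s; T_ss = T_amb + Q̇/UA = 24.7 + 32.5/0.728 = 69.343 °C.
T(t) = T_ss + (T₀ − T_ss)e^(−t/τ); set T = 79.8:
t = −τ ln[(T − T_ss)/(T₀ − T_ss)] = −1101.9 · ln(0.45551) = 866.49 s.

866 s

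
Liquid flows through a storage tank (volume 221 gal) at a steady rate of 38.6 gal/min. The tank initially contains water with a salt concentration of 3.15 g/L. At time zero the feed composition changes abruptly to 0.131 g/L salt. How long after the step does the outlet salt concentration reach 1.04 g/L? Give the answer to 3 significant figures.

6.87 min

Species balance: V dC/dt = Q(C_in − C) ⇒ τ = V/Q = 5.7254 min.
C(t) = C_in + (C₀ − C_in) e^(−t/τ). Set C = 1.04 and solve for t:
e^(−t/τ) = (C − C_in)/(C₀ − C_in) = (1.04 − 0.131)/(3.15 − 0.131) = 0.30109
t = −τ ln(…) = 5.7254 × 1.2003 = 6.8724 min.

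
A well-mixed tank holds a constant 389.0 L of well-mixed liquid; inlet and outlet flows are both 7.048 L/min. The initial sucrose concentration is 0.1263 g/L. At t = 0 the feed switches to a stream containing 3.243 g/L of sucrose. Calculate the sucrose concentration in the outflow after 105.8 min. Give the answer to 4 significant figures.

Species balance on the tank: V dC/dt = Q(C_in − C).
Time constant τ = V/Q = 389.0/7.048 = 55.1930 min.
Integrating: C(t) = C_in + (C₀ − C_in) e^(−t/τ).
C(105.8) = 3.243 + (0.1263 − 3.243)·e^(−105.8/55.1930) = 3.243 + (-3.11670)·0.147061 = 2.78466 g/L.

2.785 g/L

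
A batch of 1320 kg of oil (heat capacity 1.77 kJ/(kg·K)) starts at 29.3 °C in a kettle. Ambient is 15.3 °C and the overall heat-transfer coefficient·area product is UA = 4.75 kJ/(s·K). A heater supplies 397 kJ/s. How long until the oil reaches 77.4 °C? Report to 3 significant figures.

578 s

Unsteady energy balance on the tank contents: M c_p dT/dt = −UA(T − T_amb) + Q̇.
τ = M c_p/UA = 491.87 s; T_ss = T_amb + Q̇/UA = 15.3 + 397/4.75 = 98.879 °C.
T(t) = T_ss + (T₀ − T_ss)e^(−t/τ); set T = 77.4:
t = −τ ln[(T − T_ss)/(T₀ − T_ss)] = −491.87 · ln(0.30870) = 578.14 s.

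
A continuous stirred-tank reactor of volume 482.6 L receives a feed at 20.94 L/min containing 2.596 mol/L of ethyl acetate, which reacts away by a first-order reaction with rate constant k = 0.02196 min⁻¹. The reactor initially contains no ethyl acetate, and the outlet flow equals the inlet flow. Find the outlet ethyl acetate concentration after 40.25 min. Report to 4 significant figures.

Species balance: V dC/dt = Q C_in − Q C − k V C.
This is linear with rate a = Q/V + k = 0.0653500 min⁻¹.
C_ss = Q C_in/(Q + kV) = 1.72365 mol/L; C(t) = C_ss + (C₀ − C_ss) e^(−a t).
C(40.25) = 1.72365 + (-1.72365)·e^(−0.0653500·40.25) = 1.72365 + (-1.72365)·0.0720542 = 1.59945 mol/L.

1.599 mol/L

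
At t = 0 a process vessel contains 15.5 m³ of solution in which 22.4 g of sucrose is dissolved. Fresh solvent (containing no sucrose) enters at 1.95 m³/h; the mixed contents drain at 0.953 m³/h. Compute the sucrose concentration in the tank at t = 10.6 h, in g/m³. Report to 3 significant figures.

Let m(t) be the amount of sucrose. Volume: V(t) = V₀ + (Q_in − Q_out) t = 15.5 + 0.99700 t; V(10.6) = 26.068 m³.
Solute balance: dm/dt = 0 − Q_out C = −Q_out m/V(t).
Separate: dm/m = −Q_out dt/V(t) ⇒ ln(m/m₀) = −(Q_out/(Q_in−Q_out)) ln(V/V₀).
m = m₀ (V₀/V)^(Q_out/(Q_in−Q_out)) = 22.4 × (15.5/26.068)^(0.95587) = 13.628 g.
C = m/V = 13.628/26.068 = 0.52278 g/m³.

0.523 g/m³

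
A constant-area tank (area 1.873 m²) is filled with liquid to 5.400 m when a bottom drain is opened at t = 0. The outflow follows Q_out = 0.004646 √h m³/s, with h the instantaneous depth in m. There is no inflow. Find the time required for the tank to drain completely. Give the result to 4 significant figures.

With no inflow, A dh/dt = −0.004646 √h.
∫ h^(−1/2) dh = −(0.004646/A) ∫ dt, giving 2√h = 2√h₀ − (0.004646/A) t.
Set h = 0: 2√h₀ = (0.004646/A) t_empty ⇒ t_empty = 2A√h₀/0.004646.
t_empty = 2·1.873·√5.400/0.004646 = 3.74600·2.32379/0.004646 = 1873.64 s.

1874 s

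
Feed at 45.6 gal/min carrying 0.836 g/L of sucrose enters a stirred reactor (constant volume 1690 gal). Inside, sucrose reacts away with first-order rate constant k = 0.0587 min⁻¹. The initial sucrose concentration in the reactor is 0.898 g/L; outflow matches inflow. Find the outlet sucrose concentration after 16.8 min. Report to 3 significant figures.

0.414 g/L

Species balance: V dC/dt = Q C_in − Q C − k V C.
dC/dt = (Q/V) C_in − (Q/V + k) C; effective rate a = Q/V + k = 0.026982 + 0.0587 = 0.085682 min⁻¹.
C_ss = Q C_in/(Q + kV) = 0.26327 g/L; C(t) = C_ss + (C₀ − C_ss) e^(−a t).
C(16.8) = 0.26327 + (0.63473)·e^(−0.085682·16.8) = 0.26327 + (0.63473)·0.23706 = 0.41373 g/L.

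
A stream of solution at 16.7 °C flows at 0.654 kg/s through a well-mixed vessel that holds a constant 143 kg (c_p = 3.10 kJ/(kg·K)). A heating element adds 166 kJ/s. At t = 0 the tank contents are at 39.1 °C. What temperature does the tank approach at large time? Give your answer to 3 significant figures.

98.6 °C

M c_p dT/dt = ṁ c_p (T_in − T) + Q̇.
At steady state dT/dt = 0 ⇒ T_ss = T_in + Q̇/(ṁ c_p) = 16.7 + 166/(0.654·3.10) = 98.578 °C.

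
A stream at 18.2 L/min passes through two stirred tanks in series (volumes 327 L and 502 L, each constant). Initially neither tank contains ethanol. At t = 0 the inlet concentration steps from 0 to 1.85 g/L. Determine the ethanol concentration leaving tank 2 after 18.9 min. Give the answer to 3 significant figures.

Species balance on tank i: dCᵢ/dt = (Cᵢ₋₁ − Cᵢ)/τᵢ with τᵢ = Vᵢ/Q.
τ₁ = 327/18.2 = 17.967 min; τ₂ = 502/18.2 = 27.582 min.
Tank 1: C₁ = C_in(1 − e^(−t/τ₁)). Tank 2 (τ₁ ≠ τ₂): C₂ = C_in[1 − (τ₁ e^(−t/τ₁) − τ₂ e^(−t/τ₂))/(τ₁ − τ₂)].
At t = 18.9: e^(−t/τ₁) = 0.34926, e^(−t/τ₂) = 0.50398.
C₂ = 1.85·[1 − (17.967·0.34926 − 27.582·0.50398)/(-9.6154)] = 1.85·0.20692 = 0.38281 g/L.

0.383 g/L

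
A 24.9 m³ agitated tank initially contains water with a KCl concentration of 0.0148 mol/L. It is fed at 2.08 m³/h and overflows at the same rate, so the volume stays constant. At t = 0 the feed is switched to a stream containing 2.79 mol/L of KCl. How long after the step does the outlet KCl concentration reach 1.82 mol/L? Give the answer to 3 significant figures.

12.6 h

Species balance on the tank: V dC/dt = Q(C_in − C), so τ = V/Q = 11.971 h.
C(t) = C_in + (C₀ − C_in) e^(−t/τ). Set C = 1.82 and solve for t:
e^(−t/τ) = (C − C_in)/(C₀ − C_in) = (1.82 − 2.79)/(0.0148 − 2.79) = 0.34952
t = −τ ln(…) = 11.971 × 1.0512 = 12.584 h.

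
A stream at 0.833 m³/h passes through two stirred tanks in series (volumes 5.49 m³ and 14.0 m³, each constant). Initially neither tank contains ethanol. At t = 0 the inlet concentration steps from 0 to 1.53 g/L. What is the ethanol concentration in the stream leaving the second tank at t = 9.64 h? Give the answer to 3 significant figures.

0.340 g/L

Time constants: τᵢ = Vᵢ/Q for each well-mixed tank.
τ₁ = 5.49/0.833 = 6.5906 h; τ₂ = 14.0/0.833 = 16.807 h.
Solving the cascade with C₁(0)=C₂(0)=0 gives C₂(t) = C_in[1 − (τ₁ e^(−t/τ₁) − τ₂ e^(−t/τ₂))/(τ₁ − τ₂)].
At t = 9.64: e^(−t/τ₁) = 0.23161, e^(−t/τ₂) = 0.56350.
C₂ = 1.53·[1 − (6.5906·0.23161 − 16.807·0.56350)/(-10.216)] = 1.53·0.22239 = 0.34025 g/L.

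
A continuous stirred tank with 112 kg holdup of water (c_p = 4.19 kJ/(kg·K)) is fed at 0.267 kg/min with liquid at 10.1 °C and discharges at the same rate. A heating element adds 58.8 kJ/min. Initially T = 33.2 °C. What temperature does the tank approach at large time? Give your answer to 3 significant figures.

First-law balance (no shaft work): M c_p dT/dt = ṁ c_p (T_in − T) + 58.8.
At steady state dT/dt = 0 ⇒ T_ss = T_in + Q̇/(ṁ c_p) = 10.1 + 58.8/(0.267·4.19) = 62.660 °C.

62.7 °C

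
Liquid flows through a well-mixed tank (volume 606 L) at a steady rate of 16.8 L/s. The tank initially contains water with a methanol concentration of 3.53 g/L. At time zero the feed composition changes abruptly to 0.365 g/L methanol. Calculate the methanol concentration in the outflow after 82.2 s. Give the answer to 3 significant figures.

0.689 g/L

Species balance on the tank: V dC/dt = Q(C_in − C).
Time constant τ = V/Q = 606/16.8 = 36.071 s.
This is linear first-order; C(t) = C_in + (C₀ − C_in) e^(−t/τ).
C(82.2) = 0.365 + (3.53 − 0.365)·e^(−82.2/36.071) = 0.365 + (3.1650)·0.10241 = 0.68911 g/L.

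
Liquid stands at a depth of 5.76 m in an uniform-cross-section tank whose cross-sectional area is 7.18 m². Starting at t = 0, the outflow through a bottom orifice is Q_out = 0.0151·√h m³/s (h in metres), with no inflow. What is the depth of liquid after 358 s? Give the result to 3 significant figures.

4.09 m

Volume balance on the tank: A dh/dt = −0.0151 √h.
This is separable: 2 d(√h)/dt = −0.0151/A, so √h = √h₀ − (0.0151/(2A)) t.
√h = √5.76 − 0.0151·358/(2·7.18) = 2.4000 − 0.37645 = 2.0236.
h = 2.0236² = 4.0948 m.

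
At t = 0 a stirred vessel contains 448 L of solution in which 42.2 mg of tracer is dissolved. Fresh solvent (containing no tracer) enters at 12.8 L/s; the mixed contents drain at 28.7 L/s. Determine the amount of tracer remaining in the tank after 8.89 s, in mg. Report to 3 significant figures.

Let m(t) be the amount of tracer. Volume: V(t) = V₀ + (Q_in − Q_out) t = 448 − 15.900 t; V(8.89) = 306.65 L.
Species balance (pure solvent in): dm/dt = −Q_out · m/V(t).
Separate: dm/m = −Q_out dt/V(t) ⇒ ln(m/m₀) = −(Q_out/(Q_in−Q_out)) ln(V/V₀).
m = m₀ (V₀/V)^(Q_out/(Q_in−Q_out)) = 42.2 × (448/306.65)^(-1.8050) = 21.288 mg.

21.3 mg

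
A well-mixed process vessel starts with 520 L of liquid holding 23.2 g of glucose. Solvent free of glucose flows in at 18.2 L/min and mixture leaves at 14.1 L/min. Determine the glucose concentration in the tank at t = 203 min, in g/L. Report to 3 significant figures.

Let m(t) be the amount of glucose. Volume: V(t) = V₀ + (Q_in − Q_out) t = 520 + 4.1000 t; V(203) = 1352.3 L.
No glucose enters, so dm/dt = −Q_out · (m/V).
dm/m = −Q_out dt/(V₀ + 4.1000 t); integrating gives ln(m/m₀) = −(Q_out/(Q_in−Q_out)) ln(V/V₀).
m = m₀ (V₀/V)^(Q_out/(Q_in−Q_out)) = 23.2 × (520/1352.3)^(3.4390) = 0.86707 g.
C = m/V = 0.86707/1352.3 = 0.00064118 g/L.

0.000641 g/L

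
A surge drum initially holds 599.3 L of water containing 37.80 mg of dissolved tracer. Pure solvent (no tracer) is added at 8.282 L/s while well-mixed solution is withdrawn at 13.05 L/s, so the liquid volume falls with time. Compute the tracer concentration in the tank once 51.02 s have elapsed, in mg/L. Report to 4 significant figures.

0.02553 mg/L

Total volume: dV/dt = Q_in − Q_out = -4.76800 L/s, so V(t) = 599.3 − 4.76800 t and V(51.02) = 356.037 L.
No tracer enters, so dm/dt = −Q_out · (m/V).
dm/m = −Q_out dt/(V₀ − 4.76800 t); integrating gives ln(m/m₀) = −(Q_out/(Q_in−Q_out)) ln(V/V₀).
m = m₀ (V₀/V)^(Q_out/(Q_in−Q_out)) = 37.80 × (599.3/356.037)^(-2.73700) = 9.08911 mg.
C = m/V = 9.08911/356.037 = 0.0255286 mg/L.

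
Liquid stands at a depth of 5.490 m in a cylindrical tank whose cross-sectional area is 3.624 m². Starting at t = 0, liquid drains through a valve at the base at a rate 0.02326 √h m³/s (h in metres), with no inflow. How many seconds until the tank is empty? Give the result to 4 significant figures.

730.1 s

Accumulation of liquid (constant cross-section A): A dh/dt = −0.02326 √h.
Separate and integrate: 2(√h − √h₀) = −(0.02326/A) t.
Tank is empty when √h = 0: t_empty = 2A√h₀/0.02326.
t_empty = 2·3.624·√5.490/0.02326 = 7.24800·2.34307/0.02326 = 730.121 s.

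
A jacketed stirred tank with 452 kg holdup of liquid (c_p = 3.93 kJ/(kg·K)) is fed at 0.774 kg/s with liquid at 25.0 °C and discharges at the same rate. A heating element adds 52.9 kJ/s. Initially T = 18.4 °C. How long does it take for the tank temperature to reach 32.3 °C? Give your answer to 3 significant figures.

M c_p dT/dt = ṁ c_p (T_in − T) + Q̇.
τ = M/ṁ = 583.98 s; T_ss = T_in + Q̇/(ṁ c_p) = 42.391 °C.
T(t) = T_ss + (T₀ − T_ss) e^(−t/τ). Set T = 32.3:
e^(−t/τ) = (32.3 − 42.391)/(18.4 − 42.391) = 0.42061
t = −583.98 · ln(0.42061) = 505.75 s.

506 s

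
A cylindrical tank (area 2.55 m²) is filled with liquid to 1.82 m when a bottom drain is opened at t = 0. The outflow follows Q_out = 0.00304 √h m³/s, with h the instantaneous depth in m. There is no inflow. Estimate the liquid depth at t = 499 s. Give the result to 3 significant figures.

A dh/dt = −Q_out = −0.00304 √h.
∫ h^(−1/2) dh = −(0.00304/A) ∫ dt, giving 2√h = 2√h₀ − (0.00304/A) t.
√h = √1.82 − 0.00304·499/(2·2.55) = 1.3491 − 0.29744 = 1.0516.
h = 1.0516² = 1.1059 m.

1.11 m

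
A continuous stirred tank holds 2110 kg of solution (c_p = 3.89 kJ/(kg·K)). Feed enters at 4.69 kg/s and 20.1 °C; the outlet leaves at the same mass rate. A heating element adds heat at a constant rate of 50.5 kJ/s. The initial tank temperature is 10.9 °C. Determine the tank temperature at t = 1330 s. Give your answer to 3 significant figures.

Heat balance on the well-mixed liquid: M c_p dT/dt = ṁ c_p (T_in − T) + 50.5.
Rearrange: dT/dt = (T_ss − T)/τ with τ = M/ṁ = 449.89 s and T_ss = T_in + Q̇/(ṁ c_p) = 22.868 °C.
Integrating: T(t) = T_ss + (T₀ − T_ss) e^(−t/τ).
T(1330) = 22.868 + (-11.968)·e^(−1330/449.89) = 22.868 + (-11.968)·0.052013 = 22.246 °C.

22.2 °C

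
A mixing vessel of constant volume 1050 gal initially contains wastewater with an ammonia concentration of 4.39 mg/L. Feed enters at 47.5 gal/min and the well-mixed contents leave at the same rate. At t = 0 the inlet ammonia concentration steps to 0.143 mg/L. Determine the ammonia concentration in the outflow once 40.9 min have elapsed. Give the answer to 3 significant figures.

Unsteady species balance (constant V, well mixed): V dC/dt = Q(C_in − C).
Rewrite as dC/dt + C/τ = C_in/τ, τ = V/Q = 22.105 min.
Solution: C(t) = C_in + (C₀ − C_in) e^(−t/τ).
C(40.9) = 0.143 + (4.39 − 0.143)·e^(−40.9/22.105) = 0.143 + (4.2470)·0.15720 = 0.81063 mg/L.

0.811 mg/L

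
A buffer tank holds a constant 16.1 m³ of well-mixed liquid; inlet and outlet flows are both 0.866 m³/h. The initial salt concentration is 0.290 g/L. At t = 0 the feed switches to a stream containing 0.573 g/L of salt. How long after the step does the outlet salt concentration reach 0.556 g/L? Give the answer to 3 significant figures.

52.3 h

Species balance: V dC/dt = Q(C_in − C) ⇒ τ = V/Q = 18.591 h.
C(t) = C_in + (C₀ − C_in) e^(−t/τ). Set C = 0.556 and solve for t:
e^(−t/τ) = (C − C_in)/(C₀ − C_in) = (0.556 − 0.573)/(0.290 − 0.573) = 0.060071
t = −τ ln(…) = 18.591 × 2.8122 = 52.283 h.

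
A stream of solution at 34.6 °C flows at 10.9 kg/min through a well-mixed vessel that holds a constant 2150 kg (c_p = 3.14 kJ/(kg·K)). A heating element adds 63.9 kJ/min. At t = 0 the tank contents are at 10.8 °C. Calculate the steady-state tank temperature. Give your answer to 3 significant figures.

36.5 °C

First-law balance (no shaft work): M c_p dT/dt = ṁ c_p (T_in − T) + 63.9.
At steady state dT/dt = 0 ⇒ T_ss = T_in + Q̇/(ṁ c_p) = 34.6 + 63.9/(10.9·3.14) = 36.467 °C.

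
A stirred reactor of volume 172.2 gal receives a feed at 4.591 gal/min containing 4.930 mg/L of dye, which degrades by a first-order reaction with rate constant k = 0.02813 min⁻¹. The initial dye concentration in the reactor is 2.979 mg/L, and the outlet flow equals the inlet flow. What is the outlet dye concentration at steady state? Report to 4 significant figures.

2.399 mg/L

Accumulation = in − out − consumed: V dC/dt = Q C_in − Q C − k V C.
Steady state (dC/dt = 0): C_ss = Q C_in/(Q + kV) = C_in/(1 + kV/Q).
C_ss = 4.591·4.930/(4.591 + 0.02813·172.2) = 22.6336/9.43499 = 2.39890 mg/L.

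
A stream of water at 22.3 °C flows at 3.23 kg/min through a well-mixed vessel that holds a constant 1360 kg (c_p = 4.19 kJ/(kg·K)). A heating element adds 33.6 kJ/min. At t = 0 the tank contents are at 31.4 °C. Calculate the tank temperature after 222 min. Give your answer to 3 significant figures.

M c_p dT/dt = ṁ c_p (T_in − T) + Q̇.
τ = M/ṁ = 421.05 min; T_ss = T_in + Q̇/(ṁ c_p) = 22.3 + 33.6/(3.23·4.19) = 24.783 °C.
T approaches T_ss exponentially: T(t) = T_ss + (T₀ − T_ss) e^(−t/τ).
T(222) = 24.783 + (6.6173)·e^(−222/421.05) = 24.783 + (6.6173)·0.59023 = 28.688 °C.

28.7 °C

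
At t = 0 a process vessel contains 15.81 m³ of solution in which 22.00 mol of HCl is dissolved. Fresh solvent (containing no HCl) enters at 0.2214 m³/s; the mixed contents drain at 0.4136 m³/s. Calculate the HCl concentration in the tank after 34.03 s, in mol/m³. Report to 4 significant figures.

0.7523 mol/m³

Let m(t) be the amount of HCl. Volume: V(t) = V₀ + (Q_in − Q_out) t = 15.81 − 0.192200 t; V(34.03) = 9.26943 m³.
Solute balance: dm/dt = 0 − Q_out C = −Q_out m/V(t).
dm/m = −Q_out dt/(V₀ − 0.192200 t); integrating gives ln(m/m₀) = −(Q_out/(Q_in−Q_out)) ln(V/V₀).
m = m₀ (V₀/V)^(Q_out/(Q_in−Q_out)) = 22.00 × (15.81/9.26943)^(-2.15193) = 6.97328 mol.
C = m/V = 6.97328/9.26943 = 0.752288 mol/m³.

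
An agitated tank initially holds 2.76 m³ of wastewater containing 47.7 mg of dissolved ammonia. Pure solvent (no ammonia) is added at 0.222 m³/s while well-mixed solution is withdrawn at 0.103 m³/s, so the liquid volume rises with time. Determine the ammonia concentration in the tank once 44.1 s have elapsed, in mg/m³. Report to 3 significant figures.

Total volume: dV/dt = Q_in − Q_out = 0.11900 m³/s, so V(t) = 2.76 + 0.11900 t and V(44.1) = 8.0079 m³.
Solute balance: dm/dt = 0 − Q_out C = −Q_out m/V(t).
dm/m = −Q_out dt/(V₀ + 0.11900 t); integrating gives ln(m/m₀) = −(Q_out/(Q_in−Q_out)) ln(V/V₀).
m = m₀ (V₀/V)^(Q_out/(Q_in−Q_out)) = 47.7 × (2.76/8.0079)^(0.86555) = 18.972 mg.
C = m/V = 18.972/8.0079 = 2.3691 mg/m³.

2.37 mg/m³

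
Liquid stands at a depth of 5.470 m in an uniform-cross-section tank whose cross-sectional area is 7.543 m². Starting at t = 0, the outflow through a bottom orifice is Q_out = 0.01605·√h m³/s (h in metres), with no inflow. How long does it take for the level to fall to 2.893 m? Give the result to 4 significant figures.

599.6 s

Volume balance on the tank: A dh/dt = −0.01605 √h.
∫ h^(−1/2) dh = −(0.01605/A) ∫ dt, giving 2√h = 2√h₀ − (0.01605/A) t.
t = 2A(√h₀ − √h)/0.01605 = 2·7.543·(√5.470 − √2.893)/0.01605
  = 15.0860 × (2.33880 − 1.70088) / 0.01605 = 599.606 s.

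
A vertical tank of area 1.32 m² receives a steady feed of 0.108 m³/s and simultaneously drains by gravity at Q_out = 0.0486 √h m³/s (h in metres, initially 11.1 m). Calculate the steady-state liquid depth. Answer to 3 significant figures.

Accumulation of liquid (constant cross-section A): A dh/dt = Q_in − 0.0486 √h. At steady state dh/dt = 0:
Q_in = 0.0486 √h_ss ⇒ √h_ss = 0.108/0.0486 = 2.2222.
h_ss = 2.2222² = 4.9383 m. (Since h₀ = 11.1 m > h_ss, the level will fall toward this value.)

4.94 m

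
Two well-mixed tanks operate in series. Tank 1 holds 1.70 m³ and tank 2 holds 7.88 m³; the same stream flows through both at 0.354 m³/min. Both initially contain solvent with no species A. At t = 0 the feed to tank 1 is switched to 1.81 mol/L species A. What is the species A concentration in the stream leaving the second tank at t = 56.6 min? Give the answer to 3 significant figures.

Time constants: τᵢ = Vᵢ/Q for each well-mixed tank.
τ₁ = 1.70/0.354 = 4.8023 min; τ₂ = 7.88/0.354 = 22.260 min.
Tank 1: C₁ = C_in(1 − e^(−t/τ₁)). Tank 2 (τ₁ ≠ τ₂): C₂ = C_in[1 − (τ₁ e^(−t/τ₁) − τ₂ e^(−t/τ₂))/(τ₁ − τ₂)].
At t = 56.6: e^(−t/τ₁) = 7.6095e-06, e^(−t/τ₂) = 0.078655.
C₂ = 1.81·[1 − (4.8023·7.6095e-06 − 22.260·0.078655)/(-17.458)] = 1.81·0.89971 = 1.6285 mol/L.

1.63 mol/L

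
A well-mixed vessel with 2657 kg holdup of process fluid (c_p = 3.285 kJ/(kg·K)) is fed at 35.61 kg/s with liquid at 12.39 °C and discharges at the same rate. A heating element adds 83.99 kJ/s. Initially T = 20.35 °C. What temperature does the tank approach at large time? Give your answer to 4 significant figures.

13.11 °C

M c_p dT/dt = ṁ c_p (T_in − T) + Q̇.
At steady state dT/dt = 0 ⇒ T_ss = T_in + Q̇/(ṁ c_p) = 12.39 + 83.99/(35.61·3.285) = 13.1080 °C.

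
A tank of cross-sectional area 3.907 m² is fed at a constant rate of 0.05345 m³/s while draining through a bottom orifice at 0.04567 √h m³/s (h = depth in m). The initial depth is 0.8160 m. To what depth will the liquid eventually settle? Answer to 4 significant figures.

1.370 m

Volume balance on the tank: A dh/dt = Q_in − 0.04567 √h. At steady state dh/dt = 0:
Q_in = 0.04567 √h_ss ⇒ √h_ss = 0.05345/0.04567 = 1.17035.
h_ss = 1.17035² = 1.36973 m. (Since h₀ = 0.8160 m < h_ss, the level will rise toward this value.)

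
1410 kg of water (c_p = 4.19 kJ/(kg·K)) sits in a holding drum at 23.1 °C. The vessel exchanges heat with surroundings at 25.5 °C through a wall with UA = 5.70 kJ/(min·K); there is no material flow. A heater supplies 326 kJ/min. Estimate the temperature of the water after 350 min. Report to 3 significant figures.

40.2 °C

Heat balance on the well-mixed liquid: M c_p dT/dt = −UA(T − T_amb) + Q̇.
dT/dt = (T_ss − T)/τ with T_ss = T_amb + Q̇/UA = 25.5 + 326/5.70 = 82.693 °C, τ = M c_p/UA = 1410·4.19/5.70 = 1036.5 min.
T approaches T_ss exponentially: T(t) = T_ss + (T₀ − T_ss) e^(−t/τ).
T(350) = 82.693 + (-59.593)·0.71342 = 40.178 °C.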